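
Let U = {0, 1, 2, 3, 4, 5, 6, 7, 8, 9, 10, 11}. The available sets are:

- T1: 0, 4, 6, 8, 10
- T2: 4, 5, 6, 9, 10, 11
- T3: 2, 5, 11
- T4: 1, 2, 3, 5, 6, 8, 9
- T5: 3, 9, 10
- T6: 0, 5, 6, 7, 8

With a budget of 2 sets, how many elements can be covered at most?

10

Choosing T1, T4 covers {0, 1, 2, 3, 4, 5, 6, 8, 9, 10} — 10 elements.
No choice of 2 sets does better; here 7, 11 are left uncovered.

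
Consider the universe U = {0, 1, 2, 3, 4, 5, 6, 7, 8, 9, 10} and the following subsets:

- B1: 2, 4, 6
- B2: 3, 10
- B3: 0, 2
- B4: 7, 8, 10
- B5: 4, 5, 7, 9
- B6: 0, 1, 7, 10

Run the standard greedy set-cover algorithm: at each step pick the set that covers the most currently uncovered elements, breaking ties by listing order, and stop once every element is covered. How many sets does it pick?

5

Pick 1: B5 covers 4 new elements (4, 5, 7, 9).
Pick 2: B6 covers 3 new elements (0, 1, 10).
Pick 3: B1 covers 2 new elements (2, 6).
Pick 4: B2 covers 1 new elements (3).
Pick 5: B4 covers 1 new elements (8).
Greedy uses 5 sets.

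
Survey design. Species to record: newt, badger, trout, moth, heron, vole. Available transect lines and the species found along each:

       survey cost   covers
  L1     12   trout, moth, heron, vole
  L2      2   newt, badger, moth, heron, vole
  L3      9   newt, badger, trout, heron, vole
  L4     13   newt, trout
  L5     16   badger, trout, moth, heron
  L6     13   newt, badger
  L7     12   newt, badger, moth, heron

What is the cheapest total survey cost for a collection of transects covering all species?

L2, L3 cover every species at survey cost 2 + 9 = 11.
Any cover uses at least 2 transects; among all covering selections none totals below 11.

11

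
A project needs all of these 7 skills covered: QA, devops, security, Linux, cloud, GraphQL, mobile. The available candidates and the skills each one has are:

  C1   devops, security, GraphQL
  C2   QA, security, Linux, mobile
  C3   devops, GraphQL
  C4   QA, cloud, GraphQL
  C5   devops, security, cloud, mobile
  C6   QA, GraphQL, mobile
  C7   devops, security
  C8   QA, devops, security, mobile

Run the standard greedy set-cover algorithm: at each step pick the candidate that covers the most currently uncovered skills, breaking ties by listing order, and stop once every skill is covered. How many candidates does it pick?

3

Pick 1: C2 covers 4 new skills (QA, security, Linux, mobile).
Pick 2: C1 covers 2 new skills (devops, GraphQL).
Pick 3: C4 covers 1 new skills (cloud).
Greedy uses 3 candidates.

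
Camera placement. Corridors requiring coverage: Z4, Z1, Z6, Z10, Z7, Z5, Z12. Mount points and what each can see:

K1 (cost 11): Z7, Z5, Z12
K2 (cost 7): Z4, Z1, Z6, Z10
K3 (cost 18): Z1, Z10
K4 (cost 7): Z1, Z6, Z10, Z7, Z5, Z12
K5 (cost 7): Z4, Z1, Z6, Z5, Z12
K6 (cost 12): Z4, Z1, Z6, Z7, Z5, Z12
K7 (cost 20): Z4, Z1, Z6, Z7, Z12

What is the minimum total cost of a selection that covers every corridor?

K2, K4 cover every corridor at cost 7 + 7 = 14.
Any cover uses at least 2 camera mounts; among all covering selections none totals below 14.

14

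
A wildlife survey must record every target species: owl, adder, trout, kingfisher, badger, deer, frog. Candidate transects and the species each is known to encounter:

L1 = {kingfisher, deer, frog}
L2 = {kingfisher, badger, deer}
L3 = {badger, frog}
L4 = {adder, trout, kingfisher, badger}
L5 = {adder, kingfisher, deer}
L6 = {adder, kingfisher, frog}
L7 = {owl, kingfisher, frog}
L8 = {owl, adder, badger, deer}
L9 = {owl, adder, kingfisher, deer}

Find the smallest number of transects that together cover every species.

3

L1, L4, L7 together cover {owl, adder, trout, kingfisher, badger, deer, frog} — every species.
No 2 of the 9 transects cover everything (all 36 pairs fall short), so 3 is minimum.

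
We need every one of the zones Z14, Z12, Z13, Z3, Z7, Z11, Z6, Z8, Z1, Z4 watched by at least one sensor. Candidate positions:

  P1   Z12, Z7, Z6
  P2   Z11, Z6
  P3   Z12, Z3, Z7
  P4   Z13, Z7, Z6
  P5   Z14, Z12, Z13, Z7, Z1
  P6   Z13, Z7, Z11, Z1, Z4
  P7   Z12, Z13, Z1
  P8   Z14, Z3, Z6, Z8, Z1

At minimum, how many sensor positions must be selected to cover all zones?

P1, P6, P8 together cover {Z14, Z12, Z13, Z3, Z7, Z11, Z6, Z8, Z1, Z4} — every zone.
No 2 of the 8 sensor positions cover everything (all 28 pairs fall short), so 3 is minimum.

3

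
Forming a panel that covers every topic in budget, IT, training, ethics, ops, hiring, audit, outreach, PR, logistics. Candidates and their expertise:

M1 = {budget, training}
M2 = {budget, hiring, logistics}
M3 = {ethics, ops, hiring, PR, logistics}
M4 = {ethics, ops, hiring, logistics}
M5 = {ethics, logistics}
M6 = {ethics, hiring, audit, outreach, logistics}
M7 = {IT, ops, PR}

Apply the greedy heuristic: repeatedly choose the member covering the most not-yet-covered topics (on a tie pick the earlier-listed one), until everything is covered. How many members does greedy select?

Pick 1: M3 covers 5 new topics (ethics, ops, hiring, PR, logistics).
Pick 2: M1 covers 2 new topics (budget, training).
Pick 3: M6 covers 2 new topics (audit, outreach).
Pick 4: M7 covers 1 new topics (IT).
Greedy uses 4 members. (The true minimum is 3.)

4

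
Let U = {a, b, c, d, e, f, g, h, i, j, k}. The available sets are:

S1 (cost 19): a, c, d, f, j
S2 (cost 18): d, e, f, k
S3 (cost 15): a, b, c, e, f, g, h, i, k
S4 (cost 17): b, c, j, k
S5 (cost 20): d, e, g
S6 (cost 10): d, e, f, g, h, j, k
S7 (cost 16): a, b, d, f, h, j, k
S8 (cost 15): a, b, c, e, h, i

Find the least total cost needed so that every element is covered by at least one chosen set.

25

S3, S6 cover every element at cost 15 + 10 = 25.
Any cover uses at least 2 sets; among all covering selections none totals below 25.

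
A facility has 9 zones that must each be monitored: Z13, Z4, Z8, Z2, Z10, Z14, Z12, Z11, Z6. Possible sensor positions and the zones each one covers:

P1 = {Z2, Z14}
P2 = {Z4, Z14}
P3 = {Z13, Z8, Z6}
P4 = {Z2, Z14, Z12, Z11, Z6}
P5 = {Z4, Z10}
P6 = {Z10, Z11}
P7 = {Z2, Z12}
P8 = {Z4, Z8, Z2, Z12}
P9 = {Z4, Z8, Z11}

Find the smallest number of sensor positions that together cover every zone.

3

P3, P4, P5 together cover {Z13, Z4, Z8, Z2, Z10, Z14, Z12, Z11, Z6} — every zone.
No 2 of the 9 sensor positions cover everything (all 36 pairs fall short), so 3 is minimum.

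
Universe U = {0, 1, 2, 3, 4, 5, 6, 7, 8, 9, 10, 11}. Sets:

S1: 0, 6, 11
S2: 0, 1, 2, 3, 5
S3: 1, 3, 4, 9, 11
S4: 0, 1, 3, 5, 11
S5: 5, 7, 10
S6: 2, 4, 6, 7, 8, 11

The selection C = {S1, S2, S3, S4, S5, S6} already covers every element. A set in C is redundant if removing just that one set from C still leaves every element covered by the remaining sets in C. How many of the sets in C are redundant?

3

Drop S1: the rest still cover every element — redundant.
Drop S2: the rest still cover every element — redundant.
Drop S3: 9 uncovered — not redundant.
Drop S4: the rest still cover every element — redundant.
Drop S5: 10 uncovered — not redundant.
Drop S6: 8 uncovered — not redundant.
3 redundant: S1, S2, S4.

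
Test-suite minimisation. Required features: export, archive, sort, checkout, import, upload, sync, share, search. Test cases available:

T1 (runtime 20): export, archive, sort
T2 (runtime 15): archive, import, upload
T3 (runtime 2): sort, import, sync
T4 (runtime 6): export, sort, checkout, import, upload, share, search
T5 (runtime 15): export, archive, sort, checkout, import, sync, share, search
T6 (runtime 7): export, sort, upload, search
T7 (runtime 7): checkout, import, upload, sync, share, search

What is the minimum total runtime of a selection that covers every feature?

21

T4, T5 cover every feature at runtime 6 + 15 = 21.
Any cover uses at least 2 test cases; among all covering selections none totals below 21.
Greedy by coverage-per-runtime would pick T3, T4, T2 for 23 — worse than the optimum 21.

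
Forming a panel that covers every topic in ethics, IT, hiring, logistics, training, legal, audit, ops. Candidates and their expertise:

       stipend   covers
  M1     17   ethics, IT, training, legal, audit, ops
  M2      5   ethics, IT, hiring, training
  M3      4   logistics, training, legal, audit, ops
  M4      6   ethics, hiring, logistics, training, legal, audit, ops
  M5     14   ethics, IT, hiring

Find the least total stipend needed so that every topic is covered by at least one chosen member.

9

M2, M3 cover every topic at stipend 5 + 4 = 9.
Any cover uses at least 2 members; among all covering selections none totals below 9.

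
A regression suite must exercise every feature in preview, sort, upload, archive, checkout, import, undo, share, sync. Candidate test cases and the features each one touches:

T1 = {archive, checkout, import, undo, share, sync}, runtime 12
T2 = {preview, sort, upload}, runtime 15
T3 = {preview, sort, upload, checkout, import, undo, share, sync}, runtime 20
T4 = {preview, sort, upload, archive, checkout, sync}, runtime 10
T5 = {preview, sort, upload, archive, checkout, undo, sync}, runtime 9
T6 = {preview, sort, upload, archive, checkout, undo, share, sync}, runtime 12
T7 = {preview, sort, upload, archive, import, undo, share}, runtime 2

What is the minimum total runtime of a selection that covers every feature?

11

T5, T7 cover every feature at runtime 9 + 2 = 11.
Any cover uses at least 2 test cases; among all covering selections none totals below 11.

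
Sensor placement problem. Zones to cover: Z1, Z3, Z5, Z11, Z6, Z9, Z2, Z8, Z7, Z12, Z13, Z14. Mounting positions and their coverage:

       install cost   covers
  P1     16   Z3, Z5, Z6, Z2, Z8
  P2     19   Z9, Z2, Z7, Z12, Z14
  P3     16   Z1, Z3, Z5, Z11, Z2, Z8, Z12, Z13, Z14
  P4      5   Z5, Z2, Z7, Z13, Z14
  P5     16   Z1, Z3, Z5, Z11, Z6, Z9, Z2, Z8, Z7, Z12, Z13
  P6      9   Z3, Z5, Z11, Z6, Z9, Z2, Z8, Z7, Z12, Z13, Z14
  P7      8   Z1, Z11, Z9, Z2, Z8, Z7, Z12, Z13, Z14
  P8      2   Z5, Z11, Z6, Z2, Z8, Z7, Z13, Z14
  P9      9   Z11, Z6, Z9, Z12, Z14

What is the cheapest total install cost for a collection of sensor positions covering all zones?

P6, P7 cover every zone at install cost 9 + 8 = 17.
Any cover uses at least 2 sensor positions; among all covering selections none totals below 17.
Greedy by coverage-per-install cost would pick P8, P7, P6 for 19 — worse than the optimum 17.

17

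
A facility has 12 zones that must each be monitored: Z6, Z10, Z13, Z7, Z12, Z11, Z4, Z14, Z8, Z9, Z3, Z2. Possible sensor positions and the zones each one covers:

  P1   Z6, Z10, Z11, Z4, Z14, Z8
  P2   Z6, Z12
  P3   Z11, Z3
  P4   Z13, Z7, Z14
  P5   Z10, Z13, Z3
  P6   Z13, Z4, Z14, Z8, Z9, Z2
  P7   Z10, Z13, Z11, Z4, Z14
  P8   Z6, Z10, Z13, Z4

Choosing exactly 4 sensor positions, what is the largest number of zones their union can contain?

Choosing P1, P2, P3, P6 covers {Z6, Z10, Z13, Z12, Z11, Z4, Z14, Z8, Z9, Z3, Z2} — 11 zones.
No choice of 4 sensor positions does better; here Z7 is left uncovered.

11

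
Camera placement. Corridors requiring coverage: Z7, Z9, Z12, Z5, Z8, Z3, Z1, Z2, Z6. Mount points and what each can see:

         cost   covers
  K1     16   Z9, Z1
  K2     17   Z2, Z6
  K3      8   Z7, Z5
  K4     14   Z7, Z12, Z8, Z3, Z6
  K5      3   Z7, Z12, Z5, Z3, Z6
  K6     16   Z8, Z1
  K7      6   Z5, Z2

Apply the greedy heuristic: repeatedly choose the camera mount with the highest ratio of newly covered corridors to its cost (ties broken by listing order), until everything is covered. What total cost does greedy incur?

Pick 1: K5 adds 5 new (Z7, Z12, Z5, Z3, Z6) at cost 3 (ratio 5/3).
Pick 2: K7 adds 1 new (Z2) at cost 6 (ratio 1/6).
Pick 3: K1 adds 2 new (Z9, Z1) at cost 16 (ratio 2/16).
Pick 4: K4 adds 1 new (Z8) at cost 14 (ratio 1/14).
Greedy total cost: 3 + 6 + 16 + 14 = 39. (The true optimum is 36, so greedy overshoots here.)

39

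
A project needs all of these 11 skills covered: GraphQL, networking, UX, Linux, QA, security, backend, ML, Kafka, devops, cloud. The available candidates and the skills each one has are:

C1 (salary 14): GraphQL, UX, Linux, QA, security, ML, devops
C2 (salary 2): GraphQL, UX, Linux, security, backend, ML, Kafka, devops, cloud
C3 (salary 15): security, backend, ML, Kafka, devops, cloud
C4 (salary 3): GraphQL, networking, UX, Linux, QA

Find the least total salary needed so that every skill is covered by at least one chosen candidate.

C2, C4 cover every skill at salary 2 + 3 = 5.
Any cover uses at least 2 candidates; among all covering selections none totals below 5.

5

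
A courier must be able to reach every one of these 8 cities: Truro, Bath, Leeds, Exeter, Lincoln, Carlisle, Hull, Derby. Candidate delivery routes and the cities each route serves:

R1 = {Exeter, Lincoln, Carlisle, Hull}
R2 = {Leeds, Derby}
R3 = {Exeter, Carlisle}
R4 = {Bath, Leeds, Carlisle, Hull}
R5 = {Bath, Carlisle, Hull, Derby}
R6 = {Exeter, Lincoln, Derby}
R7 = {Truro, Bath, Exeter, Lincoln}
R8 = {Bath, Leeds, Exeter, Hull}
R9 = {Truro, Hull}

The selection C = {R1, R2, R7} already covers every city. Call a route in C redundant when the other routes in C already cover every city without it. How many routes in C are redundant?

0

Drop R1: Carlisle, Hull uncovered — not redundant.
Drop R2: Leeds, Derby uncovered — not redundant.
Drop R7: Truro, Bath uncovered — not redundant.
None of the routes in C is redundant.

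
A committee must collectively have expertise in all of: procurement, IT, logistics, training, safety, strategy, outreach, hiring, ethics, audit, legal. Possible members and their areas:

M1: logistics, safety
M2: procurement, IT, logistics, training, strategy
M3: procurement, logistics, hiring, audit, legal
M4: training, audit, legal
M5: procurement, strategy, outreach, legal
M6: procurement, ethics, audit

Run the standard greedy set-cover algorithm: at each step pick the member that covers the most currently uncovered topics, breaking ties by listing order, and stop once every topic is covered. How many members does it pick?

5

Pick 1: M2 covers 5 new topics (procurement, IT, logistics, training, strategy).
Pick 2: M3 covers 3 new topics (hiring, audit, legal).
Pick 3: M1 covers 1 new topics (safety).
Pick 4: M5 covers 1 new topics (outreach).
Pick 5: M6 covers 1 new topics (ethics).
Greedy uses 5 members.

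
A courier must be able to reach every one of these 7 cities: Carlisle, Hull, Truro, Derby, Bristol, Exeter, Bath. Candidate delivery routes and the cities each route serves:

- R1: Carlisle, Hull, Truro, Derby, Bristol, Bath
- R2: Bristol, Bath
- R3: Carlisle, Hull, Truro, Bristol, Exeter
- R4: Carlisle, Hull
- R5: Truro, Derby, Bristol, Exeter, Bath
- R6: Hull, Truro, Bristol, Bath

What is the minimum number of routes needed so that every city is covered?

R1, R3 together cover {Carlisle, Hull, Truro, Derby, Bristol, Exeter, Bath} — every city.
No single route contains all 7 cities, so 2 is optimal.

2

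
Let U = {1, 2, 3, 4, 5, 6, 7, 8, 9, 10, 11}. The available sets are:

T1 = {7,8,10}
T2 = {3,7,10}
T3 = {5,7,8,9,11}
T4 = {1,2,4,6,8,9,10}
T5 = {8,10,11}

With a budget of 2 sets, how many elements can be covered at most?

10

Choosing T3, T4 covers {1, 2, 4, 5, 6, 7, 8, 9, 10, 11} — 10 elements.
No choice of 2 sets does better; here 3 is left uncovered.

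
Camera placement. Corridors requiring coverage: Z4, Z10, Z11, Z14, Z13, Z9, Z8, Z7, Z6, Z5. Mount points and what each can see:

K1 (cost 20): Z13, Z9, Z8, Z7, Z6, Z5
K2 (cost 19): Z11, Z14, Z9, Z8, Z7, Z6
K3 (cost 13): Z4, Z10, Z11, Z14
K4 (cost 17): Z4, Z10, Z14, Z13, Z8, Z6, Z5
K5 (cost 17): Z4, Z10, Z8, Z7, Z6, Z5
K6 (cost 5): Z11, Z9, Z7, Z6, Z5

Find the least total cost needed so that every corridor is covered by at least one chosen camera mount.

22

K4, K6 cover every corridor at cost 17 + 5 = 22.
Any cover uses at least 2 camera mounts; among all covering selections none totals below 22.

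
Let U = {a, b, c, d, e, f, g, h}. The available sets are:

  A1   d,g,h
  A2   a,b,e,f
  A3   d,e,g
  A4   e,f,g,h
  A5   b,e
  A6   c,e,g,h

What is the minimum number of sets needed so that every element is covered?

A1, A2, A6 together cover {a, b, c, d, e, f, g, h} — every element.
No 2 of the 6 sets cover everything (all 15 pairs fall short), so 3 is minimum.

3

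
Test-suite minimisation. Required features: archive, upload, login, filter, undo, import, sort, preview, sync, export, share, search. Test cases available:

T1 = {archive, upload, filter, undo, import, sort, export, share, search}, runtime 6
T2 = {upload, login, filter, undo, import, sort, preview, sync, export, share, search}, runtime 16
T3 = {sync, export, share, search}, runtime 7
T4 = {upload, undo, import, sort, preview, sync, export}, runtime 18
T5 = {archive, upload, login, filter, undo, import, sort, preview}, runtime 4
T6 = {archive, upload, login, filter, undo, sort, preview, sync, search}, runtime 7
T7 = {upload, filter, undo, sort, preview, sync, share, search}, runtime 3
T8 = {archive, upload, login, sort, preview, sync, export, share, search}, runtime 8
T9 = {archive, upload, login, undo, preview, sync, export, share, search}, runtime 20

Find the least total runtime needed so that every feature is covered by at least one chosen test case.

T3, T5 cover every feature at runtime 7 + 4 = 11.
Any cover uses at least 2 test cases; among all covering selections none totals below 11.
Greedy by coverage-per-runtime would pick T7, T5, T1 for 13 — worse than the optimum 11.

11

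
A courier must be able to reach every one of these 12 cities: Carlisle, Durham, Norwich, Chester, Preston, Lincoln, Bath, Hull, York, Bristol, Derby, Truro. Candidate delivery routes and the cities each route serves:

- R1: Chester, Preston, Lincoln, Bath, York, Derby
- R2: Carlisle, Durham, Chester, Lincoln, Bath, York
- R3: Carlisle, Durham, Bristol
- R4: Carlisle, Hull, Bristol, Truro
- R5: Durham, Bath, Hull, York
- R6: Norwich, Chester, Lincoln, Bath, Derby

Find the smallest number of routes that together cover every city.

4

R1, R2, R4, R6 together cover {Carlisle, Durham, Norwich, Chester, Preston, Lincoln, Bath, Hull, York, Bristol, Derby, Truro} — every city.
No 3 of the 6 routes cover everything (all 20 triples fall short), so 4 is minimum.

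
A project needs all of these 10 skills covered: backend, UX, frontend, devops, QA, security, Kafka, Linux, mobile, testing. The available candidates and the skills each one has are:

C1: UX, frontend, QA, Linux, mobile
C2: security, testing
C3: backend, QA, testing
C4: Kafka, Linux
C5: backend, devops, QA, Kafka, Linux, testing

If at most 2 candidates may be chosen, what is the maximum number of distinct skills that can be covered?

Choosing C1, C5 covers {backend, UX, frontend, devops, QA, Kafka, Linux, mobile, testing} — 9 skills.
No choice of 2 candidates does better; here security is left uncovered.

9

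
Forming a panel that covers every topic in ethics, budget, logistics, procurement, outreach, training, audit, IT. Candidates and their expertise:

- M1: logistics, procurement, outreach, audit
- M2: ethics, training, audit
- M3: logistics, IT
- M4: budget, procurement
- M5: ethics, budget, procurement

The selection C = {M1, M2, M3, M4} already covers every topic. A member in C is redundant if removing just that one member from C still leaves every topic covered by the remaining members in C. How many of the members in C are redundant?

Drop M1: outreach uncovered — not redundant.
Drop M2: ethics, training uncovered — not redundant.
Drop M3: IT uncovered — not redundant.
Drop M4: budget uncovered — not redundant.
None of the members in C is redundant.

0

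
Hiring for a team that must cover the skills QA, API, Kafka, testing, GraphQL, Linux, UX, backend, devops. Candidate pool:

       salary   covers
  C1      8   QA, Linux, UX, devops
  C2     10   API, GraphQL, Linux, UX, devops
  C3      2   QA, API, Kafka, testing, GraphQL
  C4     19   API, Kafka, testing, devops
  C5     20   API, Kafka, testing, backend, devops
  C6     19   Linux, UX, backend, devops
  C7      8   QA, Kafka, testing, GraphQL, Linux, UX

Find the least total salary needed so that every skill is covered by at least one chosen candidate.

21

C3, C6 cover every skill at salary 2 + 19 = 21.
Any cover uses at least 2 candidates; among all covering selections none totals below 21.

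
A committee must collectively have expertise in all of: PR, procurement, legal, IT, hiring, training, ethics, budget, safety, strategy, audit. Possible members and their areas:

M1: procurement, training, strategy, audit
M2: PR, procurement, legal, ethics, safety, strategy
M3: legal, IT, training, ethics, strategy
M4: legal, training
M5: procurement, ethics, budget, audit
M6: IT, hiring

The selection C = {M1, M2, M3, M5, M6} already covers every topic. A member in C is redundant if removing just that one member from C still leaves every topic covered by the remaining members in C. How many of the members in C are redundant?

Drop M1: the rest still cover every topic — redundant.
Drop M2: PR, safety uncovered — not redundant.
Drop M3: the rest still cover every topic — redundant.
Drop M5: budget uncovered — not redundant.
Drop M6: hiring uncovered — not redundant.
2 redundant: M1, M3.

2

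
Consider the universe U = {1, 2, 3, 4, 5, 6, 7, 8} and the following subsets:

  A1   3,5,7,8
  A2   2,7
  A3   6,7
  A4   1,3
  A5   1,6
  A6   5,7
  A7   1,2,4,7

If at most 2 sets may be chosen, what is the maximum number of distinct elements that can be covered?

7

Choosing A1, A7 covers {1, 2, 3, 4, 5, 7, 8} — 7 elements.
No choice of 2 sets does better; here 6 is left uncovered.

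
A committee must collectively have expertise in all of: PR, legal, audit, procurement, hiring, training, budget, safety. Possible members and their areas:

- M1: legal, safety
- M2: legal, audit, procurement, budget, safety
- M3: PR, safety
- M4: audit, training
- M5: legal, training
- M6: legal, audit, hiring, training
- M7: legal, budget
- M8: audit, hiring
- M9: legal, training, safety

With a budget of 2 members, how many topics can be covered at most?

Choosing M2, M6 covers {legal, audit, procurement, hiring, training, budget, safety} — 7 topics.
No choice of 2 members does better; here PR is left uncovered.

7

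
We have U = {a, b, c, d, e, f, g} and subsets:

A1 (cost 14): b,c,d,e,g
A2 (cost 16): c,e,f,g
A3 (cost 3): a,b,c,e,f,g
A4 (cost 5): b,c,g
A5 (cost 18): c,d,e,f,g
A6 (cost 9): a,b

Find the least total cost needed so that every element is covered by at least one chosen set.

17

A1, A3 cover every element at cost 14 + 3 = 17.
Any cover uses at least 2 sets; among all covering selections none totals below 17.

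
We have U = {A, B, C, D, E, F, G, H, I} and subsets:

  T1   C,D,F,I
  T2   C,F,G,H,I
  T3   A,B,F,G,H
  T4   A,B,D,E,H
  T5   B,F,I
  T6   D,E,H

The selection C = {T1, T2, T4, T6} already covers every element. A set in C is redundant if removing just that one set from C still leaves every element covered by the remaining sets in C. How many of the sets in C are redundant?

Drop T1: the rest still cover every element — redundant.
Drop T2: G uncovered — not redundant.
Drop T4: A, B uncovered — not redundant.
Drop T6: the rest still cover every element — redundant.
2 redundant: T1, T6.

2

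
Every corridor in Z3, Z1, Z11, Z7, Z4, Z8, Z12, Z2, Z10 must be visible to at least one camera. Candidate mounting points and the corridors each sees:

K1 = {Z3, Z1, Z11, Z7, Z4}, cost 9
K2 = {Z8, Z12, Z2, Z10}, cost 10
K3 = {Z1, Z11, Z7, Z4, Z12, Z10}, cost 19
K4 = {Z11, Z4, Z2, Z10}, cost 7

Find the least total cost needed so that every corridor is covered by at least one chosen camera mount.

19

K1, K2 cover every corridor at cost 9 + 10 = 19.
Any cover uses at least 2 camera mounts; among all covering selections none totals below 19.
Greedy by coverage-per-cost would pick K4, K1, K2 for 26 — worse than the optimum 19.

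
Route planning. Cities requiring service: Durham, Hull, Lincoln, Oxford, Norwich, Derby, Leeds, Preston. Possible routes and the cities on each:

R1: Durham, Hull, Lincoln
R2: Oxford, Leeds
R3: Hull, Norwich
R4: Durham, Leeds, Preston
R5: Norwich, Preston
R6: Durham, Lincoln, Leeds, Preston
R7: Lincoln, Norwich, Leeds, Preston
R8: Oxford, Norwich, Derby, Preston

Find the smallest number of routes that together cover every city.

3

R1, R2, R8 together cover {Durham, Hull, Lincoln, Oxford, Norwich, Derby, Leeds, Preston} — every city.
No 2 of the 8 routes cover everything (all 28 pairs fall short), so 3 is minimum.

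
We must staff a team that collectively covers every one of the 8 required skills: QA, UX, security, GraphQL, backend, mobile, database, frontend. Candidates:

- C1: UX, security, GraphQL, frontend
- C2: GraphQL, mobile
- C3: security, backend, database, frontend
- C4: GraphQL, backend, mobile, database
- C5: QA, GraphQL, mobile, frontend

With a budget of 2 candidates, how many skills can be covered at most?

Choosing C1, C4 covers {UX, security, GraphQL, backend, mobile, database, frontend} — 7 skills.
No choice of 2 candidates does better; here QA is left uncovered.

7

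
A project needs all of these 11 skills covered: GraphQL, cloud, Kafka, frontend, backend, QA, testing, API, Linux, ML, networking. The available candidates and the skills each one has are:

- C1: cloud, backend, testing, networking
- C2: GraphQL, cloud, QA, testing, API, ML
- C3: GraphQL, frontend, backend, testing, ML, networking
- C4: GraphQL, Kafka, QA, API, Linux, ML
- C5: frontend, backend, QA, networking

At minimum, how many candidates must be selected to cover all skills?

3

C1, C3, C4 together cover {GraphQL, cloud, Kafka, frontend, backend, QA, testing, API, Linux, ML, networking} — every skill.
No 2 of the 5 candidates cover everything (all 10 pairs fall short), so 3 is minimum.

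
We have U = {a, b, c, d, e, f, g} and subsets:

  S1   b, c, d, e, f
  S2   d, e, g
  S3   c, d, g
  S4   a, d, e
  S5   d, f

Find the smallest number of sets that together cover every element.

S1, S2, S4 together cover {a, b, c, d, e, f, g} — every element.
No 2 of the 5 sets cover everything (all 10 pairs fall short), so 3 is minimum.

3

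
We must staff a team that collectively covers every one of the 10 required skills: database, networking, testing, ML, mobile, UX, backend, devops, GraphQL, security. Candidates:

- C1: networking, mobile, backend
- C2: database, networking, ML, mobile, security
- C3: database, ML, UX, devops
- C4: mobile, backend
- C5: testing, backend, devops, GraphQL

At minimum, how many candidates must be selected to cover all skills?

C2, C3, C5 together cover {database, networking, testing, ML, mobile, UX, backend, devops, GraphQL, security} — every skill.
No 2 of the 5 candidates cover everything (all 10 pairs fall short), so 3 is minimum.

3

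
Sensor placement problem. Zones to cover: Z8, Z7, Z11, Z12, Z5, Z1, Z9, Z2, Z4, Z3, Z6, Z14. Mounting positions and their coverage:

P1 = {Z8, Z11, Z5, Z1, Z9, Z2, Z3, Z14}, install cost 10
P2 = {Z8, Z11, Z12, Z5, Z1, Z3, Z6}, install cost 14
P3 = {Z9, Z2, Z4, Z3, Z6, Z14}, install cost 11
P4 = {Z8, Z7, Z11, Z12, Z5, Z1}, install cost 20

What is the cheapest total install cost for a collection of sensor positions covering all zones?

31

P3, P4 cover every zone at install cost 11 + 20 = 31.
Any cover uses at least 2 sensor positions; among all covering selections none totals below 31.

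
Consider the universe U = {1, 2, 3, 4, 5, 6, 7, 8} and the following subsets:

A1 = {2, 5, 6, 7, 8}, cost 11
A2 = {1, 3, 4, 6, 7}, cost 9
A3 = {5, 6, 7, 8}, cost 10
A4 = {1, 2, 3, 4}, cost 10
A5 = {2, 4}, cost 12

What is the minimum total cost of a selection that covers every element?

20

A1, A2 cover every element at cost 11 + 9 = 20.
Any cover uses at least 2 sets; among all covering selections none totals below 20.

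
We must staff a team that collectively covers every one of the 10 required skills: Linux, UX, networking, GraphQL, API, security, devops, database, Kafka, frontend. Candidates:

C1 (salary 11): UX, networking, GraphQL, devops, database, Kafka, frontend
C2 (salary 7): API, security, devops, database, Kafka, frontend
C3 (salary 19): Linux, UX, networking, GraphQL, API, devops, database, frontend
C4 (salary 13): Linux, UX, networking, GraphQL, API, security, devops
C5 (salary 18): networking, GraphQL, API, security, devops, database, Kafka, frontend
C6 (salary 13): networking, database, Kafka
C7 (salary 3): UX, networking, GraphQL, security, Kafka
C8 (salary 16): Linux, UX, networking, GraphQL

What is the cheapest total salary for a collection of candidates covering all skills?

20

C2, C4 cover every skill at salary 7 + 13 = 20.
Any cover uses at least 2 candidates; among all covering selections none totals below 20.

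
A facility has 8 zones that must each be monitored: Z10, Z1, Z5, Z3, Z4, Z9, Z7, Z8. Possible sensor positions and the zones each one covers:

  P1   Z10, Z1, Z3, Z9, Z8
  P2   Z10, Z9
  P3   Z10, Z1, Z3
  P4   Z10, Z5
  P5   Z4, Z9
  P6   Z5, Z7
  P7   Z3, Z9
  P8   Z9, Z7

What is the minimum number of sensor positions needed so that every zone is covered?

3

P1, P5, P6 together cover {Z10, Z1, Z5, Z3, Z4, Z9, Z7, Z8} — every zone.
No 2 of the 8 sensor positions cover everything (all 28 pairs fall short), so 3 is minimum.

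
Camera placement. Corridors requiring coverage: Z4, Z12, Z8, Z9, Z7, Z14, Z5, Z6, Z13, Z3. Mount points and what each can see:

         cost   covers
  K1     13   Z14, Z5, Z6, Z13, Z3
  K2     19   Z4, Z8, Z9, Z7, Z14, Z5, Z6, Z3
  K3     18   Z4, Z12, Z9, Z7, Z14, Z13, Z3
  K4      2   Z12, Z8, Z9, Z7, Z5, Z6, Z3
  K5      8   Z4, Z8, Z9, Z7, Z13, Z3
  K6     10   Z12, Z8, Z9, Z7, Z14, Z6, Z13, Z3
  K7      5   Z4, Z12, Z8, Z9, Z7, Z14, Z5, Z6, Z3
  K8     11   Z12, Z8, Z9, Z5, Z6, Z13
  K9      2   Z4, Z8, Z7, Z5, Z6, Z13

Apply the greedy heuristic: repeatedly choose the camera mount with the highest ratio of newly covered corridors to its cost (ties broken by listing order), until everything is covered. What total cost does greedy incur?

Pick 1: K4 adds 7 new (Z12, Z8, Z9, Z7, Z5, Z6, Z3) at cost 2 (ratio 7/2).
Pick 2: K9 adds 2 new (Z4, Z13) at cost 2 (ratio 2/2).
Pick 3: K7 adds 1 new (Z14) at cost 5 (ratio 1/5).
Greedy total cost: 2 + 2 + 5 = 9. (The true optimum is 7, so greedy overshoots here.)

9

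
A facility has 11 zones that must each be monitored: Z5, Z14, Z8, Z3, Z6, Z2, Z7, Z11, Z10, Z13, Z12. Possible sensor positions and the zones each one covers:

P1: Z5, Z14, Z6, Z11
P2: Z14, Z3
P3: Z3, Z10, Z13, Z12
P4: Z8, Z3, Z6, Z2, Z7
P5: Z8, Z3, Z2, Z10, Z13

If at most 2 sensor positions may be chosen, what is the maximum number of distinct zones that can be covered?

Choosing P1, P5 covers {Z5, Z14, Z8, Z3, Z6, Z2, Z11, Z10, Z13} — 9 zones.
No choice of 2 sensor positions does better; here Z7, Z12 are left uncovered.

9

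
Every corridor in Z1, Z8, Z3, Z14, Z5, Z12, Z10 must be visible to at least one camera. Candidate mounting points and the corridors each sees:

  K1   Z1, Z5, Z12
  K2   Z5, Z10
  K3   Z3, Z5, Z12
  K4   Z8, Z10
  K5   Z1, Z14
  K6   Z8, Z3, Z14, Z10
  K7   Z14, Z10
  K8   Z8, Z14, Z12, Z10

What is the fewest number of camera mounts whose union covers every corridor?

K1, K6 together cover {Z1, Z8, Z3, Z14, Z5, Z12, Z10} — every corridor.
No single camera mount contains all 7 corridors, so 2 is optimal.

2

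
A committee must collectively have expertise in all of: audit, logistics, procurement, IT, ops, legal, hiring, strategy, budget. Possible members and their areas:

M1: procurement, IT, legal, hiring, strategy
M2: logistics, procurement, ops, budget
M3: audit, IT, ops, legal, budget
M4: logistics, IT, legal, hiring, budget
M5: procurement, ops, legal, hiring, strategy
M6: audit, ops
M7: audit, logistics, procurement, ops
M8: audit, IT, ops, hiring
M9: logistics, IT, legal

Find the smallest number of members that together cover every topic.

3

M1, M2, M3 together cover {audit, logistics, procurement, IT, ops, legal, hiring, strategy, budget} — every topic.
No 2 of the 9 members cover everything (all 36 pairs fall short), so 3 is minimum.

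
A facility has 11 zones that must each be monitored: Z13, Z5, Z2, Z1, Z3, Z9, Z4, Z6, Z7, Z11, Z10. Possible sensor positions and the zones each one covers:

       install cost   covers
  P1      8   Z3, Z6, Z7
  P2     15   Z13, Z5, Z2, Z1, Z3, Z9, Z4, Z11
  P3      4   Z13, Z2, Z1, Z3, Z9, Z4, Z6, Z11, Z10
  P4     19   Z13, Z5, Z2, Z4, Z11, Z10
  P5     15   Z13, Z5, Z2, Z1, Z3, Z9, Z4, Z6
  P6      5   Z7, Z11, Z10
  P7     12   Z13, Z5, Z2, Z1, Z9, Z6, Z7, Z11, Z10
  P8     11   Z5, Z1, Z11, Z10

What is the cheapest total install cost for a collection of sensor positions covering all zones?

P3, P7 cover every zone at install cost 4 + 12 = 16.
Any cover uses at least 2 sensor positions; among all covering selections none totals below 16.

16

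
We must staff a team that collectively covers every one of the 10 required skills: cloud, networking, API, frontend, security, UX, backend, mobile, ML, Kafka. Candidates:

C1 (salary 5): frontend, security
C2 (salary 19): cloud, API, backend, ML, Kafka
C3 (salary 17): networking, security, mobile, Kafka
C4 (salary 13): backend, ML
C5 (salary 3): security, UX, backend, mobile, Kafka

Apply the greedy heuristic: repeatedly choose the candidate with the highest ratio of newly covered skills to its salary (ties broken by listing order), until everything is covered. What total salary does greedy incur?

44

Pick 1: C5 adds 5 new (security, UX, backend, mobile, Kafka) at salary 3 (ratio 5/3).
Pick 2: C1 adds 1 new (frontend) at salary 5 (ratio 1/5).
Pick 3: C2 adds 3 new (cloud, API, ML) at salary 19 (ratio 3/19).
Pick 4: C3 adds 1 new (networking) at salary 17 (ratio 1/17).
Greedy total salary: 3 + 5 + 19 + 17 = 44.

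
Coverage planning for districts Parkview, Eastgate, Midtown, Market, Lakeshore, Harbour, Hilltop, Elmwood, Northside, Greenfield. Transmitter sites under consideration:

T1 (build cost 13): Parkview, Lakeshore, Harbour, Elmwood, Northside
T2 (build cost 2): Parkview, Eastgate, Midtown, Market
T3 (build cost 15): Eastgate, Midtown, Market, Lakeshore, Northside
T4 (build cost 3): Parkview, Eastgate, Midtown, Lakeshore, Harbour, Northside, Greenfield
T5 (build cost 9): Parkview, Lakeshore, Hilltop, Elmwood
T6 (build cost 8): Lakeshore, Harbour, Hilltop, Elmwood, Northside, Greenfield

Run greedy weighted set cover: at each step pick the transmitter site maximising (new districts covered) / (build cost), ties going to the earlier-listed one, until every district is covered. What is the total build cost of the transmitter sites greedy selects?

13

Pick 1: T4 adds 7 new (Parkview, Eastgate, Midtown, Lakeshore, Harbour, Northside, Greenfield) at build cost 3 (ratio 7/3).
Pick 2: T2 adds 1 new (Market) at build cost 2 (ratio 1/2).
Pick 3: T6 adds 2 new (Hilltop, Elmwood) at build cost 8 (ratio 2/8).
Greedy total build cost: 3 + 2 + 8 = 13. (The true optimum is 10, so greedy overshoots here.)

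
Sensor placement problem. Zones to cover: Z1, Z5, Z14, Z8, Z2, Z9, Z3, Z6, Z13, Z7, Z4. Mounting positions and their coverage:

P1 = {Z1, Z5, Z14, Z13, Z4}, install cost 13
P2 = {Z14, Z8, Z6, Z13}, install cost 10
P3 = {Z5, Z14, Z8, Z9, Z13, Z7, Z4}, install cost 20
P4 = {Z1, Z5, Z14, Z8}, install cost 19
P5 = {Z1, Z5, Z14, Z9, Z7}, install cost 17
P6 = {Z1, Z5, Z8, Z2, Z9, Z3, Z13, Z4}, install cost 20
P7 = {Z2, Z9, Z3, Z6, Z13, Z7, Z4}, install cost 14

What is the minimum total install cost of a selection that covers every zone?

33

P4, P7 cover every zone at install cost 19 + 14 = 33.
Any cover uses at least 2 sensor positions; among all covering selections none totals below 33.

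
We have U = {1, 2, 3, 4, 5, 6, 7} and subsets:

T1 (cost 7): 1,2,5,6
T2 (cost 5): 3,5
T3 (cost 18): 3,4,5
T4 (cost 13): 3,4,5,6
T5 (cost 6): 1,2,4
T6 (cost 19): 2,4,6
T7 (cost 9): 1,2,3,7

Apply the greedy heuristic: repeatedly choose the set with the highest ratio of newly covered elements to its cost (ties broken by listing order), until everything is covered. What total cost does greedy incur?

22

Pick 1: T1 adds 4 new (1, 2, 5, 6) at cost 7 (ratio 4/7).
Pick 2: T7 adds 2 new (3, 7) at cost 9 (ratio 2/9).
Pick 3: T5 adds 1 new (4) at cost 6 (ratio 1/6).
Greedy total cost: 7 + 9 + 6 = 22.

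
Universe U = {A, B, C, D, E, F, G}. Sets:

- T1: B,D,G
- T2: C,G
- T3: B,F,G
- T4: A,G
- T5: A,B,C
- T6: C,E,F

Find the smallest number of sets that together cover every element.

T1, T4, T6 together cover {A, B, C, D, E, F, G} — every element.
No 2 of the 6 sets cover everything (all 15 pairs fall short), so 3 is minimum.

3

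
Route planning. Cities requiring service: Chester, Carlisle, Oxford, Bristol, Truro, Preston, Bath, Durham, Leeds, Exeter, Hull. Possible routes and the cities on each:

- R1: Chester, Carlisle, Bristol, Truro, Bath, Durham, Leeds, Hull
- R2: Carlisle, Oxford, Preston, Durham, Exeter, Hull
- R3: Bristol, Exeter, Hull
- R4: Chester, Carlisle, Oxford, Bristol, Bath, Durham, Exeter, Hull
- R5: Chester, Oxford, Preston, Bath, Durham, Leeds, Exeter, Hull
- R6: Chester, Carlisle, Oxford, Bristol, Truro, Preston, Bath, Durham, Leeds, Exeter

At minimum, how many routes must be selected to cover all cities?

R1, R2 together cover {Chester, Carlisle, Oxford, Bristol, Truro, Preston, Bath, Durham, Leeds, Exeter, Hull} — every city.
No single route contains all 11 cities, so 2 is optimal.

2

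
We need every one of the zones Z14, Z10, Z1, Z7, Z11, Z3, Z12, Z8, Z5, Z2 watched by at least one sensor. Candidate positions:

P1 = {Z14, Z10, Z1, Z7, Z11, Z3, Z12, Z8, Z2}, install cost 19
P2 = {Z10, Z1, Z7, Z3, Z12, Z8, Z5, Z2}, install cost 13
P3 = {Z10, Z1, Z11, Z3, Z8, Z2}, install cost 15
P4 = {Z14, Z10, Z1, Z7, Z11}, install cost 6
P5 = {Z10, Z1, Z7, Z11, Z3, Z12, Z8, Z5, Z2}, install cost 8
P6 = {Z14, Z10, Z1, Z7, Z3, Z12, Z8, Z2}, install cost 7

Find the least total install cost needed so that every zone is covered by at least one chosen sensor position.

P4, P5 cover every zone at install cost 6 + 8 = 14.
Any cover uses at least 2 sensor positions; among all covering selections none totals below 14.

14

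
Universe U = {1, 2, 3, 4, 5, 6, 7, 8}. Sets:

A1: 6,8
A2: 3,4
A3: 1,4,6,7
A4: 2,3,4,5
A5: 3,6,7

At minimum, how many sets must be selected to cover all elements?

A1, A3, A4 together cover {1, 2, 3, 4, 5, 6, 7, 8} — every element.
No 2 of the 5 sets cover everything (all 10 pairs fall short), so 3 is minimum.

3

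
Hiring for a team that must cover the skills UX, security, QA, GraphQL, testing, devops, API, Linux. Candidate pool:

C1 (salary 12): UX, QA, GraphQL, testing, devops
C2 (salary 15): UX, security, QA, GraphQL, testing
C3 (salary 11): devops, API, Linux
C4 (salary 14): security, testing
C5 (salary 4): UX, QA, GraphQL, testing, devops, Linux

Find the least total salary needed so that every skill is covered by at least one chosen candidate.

C2, C3 cover every skill at salary 15 + 11 = 26.
Any cover uses at least 2 candidates; among all covering selections none totals below 26.
Greedy by coverage-per-salary would pick C5, C3, C4 for 29 — worse than the optimum 26.

26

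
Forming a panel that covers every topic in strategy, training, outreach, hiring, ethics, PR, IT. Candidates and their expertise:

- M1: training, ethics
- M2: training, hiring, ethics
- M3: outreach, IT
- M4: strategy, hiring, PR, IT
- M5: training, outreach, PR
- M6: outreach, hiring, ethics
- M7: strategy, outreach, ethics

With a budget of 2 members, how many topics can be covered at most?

Choosing M1, M4 covers {strategy, training, hiring, ethics, PR, IT} — 6 topics.
No choice of 2 members does better; here outreach is left uncovered.

6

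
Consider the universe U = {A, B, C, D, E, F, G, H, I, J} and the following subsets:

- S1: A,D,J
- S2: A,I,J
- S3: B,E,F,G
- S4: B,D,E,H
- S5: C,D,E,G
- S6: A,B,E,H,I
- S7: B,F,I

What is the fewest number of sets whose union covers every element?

4

S1, S3, S5, S6 together cover {A, B, C, D, E, F, G, H, I, J} — every element.
No 3 of the 7 sets cover everything (all 35 triples fall short), so 4 is minimum.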